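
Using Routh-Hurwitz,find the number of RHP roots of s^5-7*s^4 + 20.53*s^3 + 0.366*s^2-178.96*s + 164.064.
Routh array:
s^5: [1, 20.53, -178.96]; s^4: [-7, 0.366, 164.064]; s^3: [20.5823, -155.522]; s^2: [-52.5269, 164.064]; s^1: [-91.2349]; s^0: [164.064]
First column: [1, -7, 20.5823, -52.5269, -91.2349, 164.064]. Sign changes = RHP roots = 4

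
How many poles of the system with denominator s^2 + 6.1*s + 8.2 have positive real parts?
s^2 + 6.1*s + 8.2 = (s + 2)(s + 4.1). Poles: -2, -4.1. RHP poles (Re>0): 0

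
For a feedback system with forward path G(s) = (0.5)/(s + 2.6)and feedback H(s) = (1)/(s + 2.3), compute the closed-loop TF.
Closed-loop T = G/(1+GH).
Numerator: G_num * H_den = 0.5*s + 1.15.
Denominator: G_den * H_den + G_num * H_num = (s^2 + 4.9*s + 5.98) + (0.5) = s^2 + 4.9*s + 6.48.
T(s) = (0.5*s + 1.15)/(s^2 + 4.9*s + 6.48)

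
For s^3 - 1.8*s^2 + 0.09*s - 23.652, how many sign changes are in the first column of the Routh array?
Routh array:
s^3: [1, 0.09]; s^2: [-1.8, -23.652]; s^1: [-13.05]; s^0: [-23.652]
First column: [1, -1.8, -13.05, -23.652]. Sign changes = 1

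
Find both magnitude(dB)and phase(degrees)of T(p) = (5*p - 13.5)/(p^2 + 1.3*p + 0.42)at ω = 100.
Substitute p = j*100: T(j100) = 0.00199977 - 0.0499761j.
|T| = 20*log₁₀(sqrt(Re²+Im²)) = -26.02 dB.
∠T = atan2(Im, Re) = -87.71°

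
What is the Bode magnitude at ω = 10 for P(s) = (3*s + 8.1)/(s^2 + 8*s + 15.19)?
Substitute s = j*10: P(j10) = 0.126026 - 0.234853j.
|P(j10)| = sqrt(Re² + Im²) = 0.2665.
20*log₁₀(0.2665) = -11.49 dB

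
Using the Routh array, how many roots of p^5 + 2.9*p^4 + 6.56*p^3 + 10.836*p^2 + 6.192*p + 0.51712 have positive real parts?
Routh array:
p^5: [1, 6.56, 6.192]; p^4: [2.9, 10.836, 0.51712]; p^3: [2.82345, 6.01368]; p^2: [4.65927, 0.51712]; p^1: [5.70032]; p^0: [0.51712]
First column: [1, 2.9, 2.82345, 4.65927, 5.70032, 0.51712]. Sign changes = RHP roots = 0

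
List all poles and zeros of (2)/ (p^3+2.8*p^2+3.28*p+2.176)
Set denominator = 0: p^3 + 2.8*p^2 + 3.28*p + 2.176 = (p + 1.6)(p^2 + 1.2*p + 1.36) = 0 → Poles: -0.6 + 1j, -0.6 - 1j, -1.6
Numerator is a nonzero constant (2) → Zeros: none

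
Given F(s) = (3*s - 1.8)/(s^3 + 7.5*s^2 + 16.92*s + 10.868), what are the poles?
Set denominator = 0: s^3 + 7.5*s^2 + 16.92*s + 10.868 = (s + 2.6)(s + 3.8)(s + 1.1) = 0 → Poles: -1.1, -2.6, -3.8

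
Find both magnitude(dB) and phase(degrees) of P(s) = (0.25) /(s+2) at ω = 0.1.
Substitute s = j*0.1: P(j0.1) = 0.124688 - 0.00623441j.
|P| = 20*log₁₀(sqrt(Re²+Im²)) = -18.07 dB.
∠P = atan2(Im, Re) = -2.86°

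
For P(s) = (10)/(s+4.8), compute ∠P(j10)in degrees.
Substitute s = j*10: P(j10) = 0.390117 - 0.812744j.
∠P(j10) = atan2(Im, Re) = atan2(-0.812744, 0.390117) = -64.36°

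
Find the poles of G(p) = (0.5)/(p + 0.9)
Set denominator = 0: p + 0.9 = 0 → Poles: -0.9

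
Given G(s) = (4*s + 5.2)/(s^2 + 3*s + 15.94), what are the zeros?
Set numerator = 0: 4*s + 5.2 = 0 → Zeros: -1.3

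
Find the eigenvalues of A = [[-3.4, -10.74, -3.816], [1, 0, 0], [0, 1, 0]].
Eigenvalues solve det(λI - A) = 0.
Characteristic polynomial: λ^3 + 3.4*λ^2 + 10.74*λ + 3.816 = 0.
Factor: (λ + 0.4)(λ^2 + 3*λ + 9.54) = 0.
Roots: -0.4, -1.5 + 2.7j, -1.5 - 2.7j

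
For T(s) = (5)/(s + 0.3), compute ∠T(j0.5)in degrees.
Substitute s = j*0.5: T(j0.5) = 4.41176 - 7.35294j.
∠T(j0.5) = atan2(Im, Re) = atan2(-7.35294, 4.41176) = -59.04°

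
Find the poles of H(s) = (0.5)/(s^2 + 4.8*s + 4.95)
Set denominator = 0: s^2 + 4.8*s + 4.95 = (s + 1.5)(s + 3.3) = 0 → Poles: -1.5, -3.3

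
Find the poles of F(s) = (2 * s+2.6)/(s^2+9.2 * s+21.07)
Set denominator = 0: s^2 + 9.2*s + 21.07 = (s + 4.9)(s + 4.3) = 0 → Poles: -4.3, -4.9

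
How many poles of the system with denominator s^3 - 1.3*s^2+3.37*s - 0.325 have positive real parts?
s^3 - 1.3*s^2 + 3.37*s - 0.325 = (s - 0.1)(s^2 - 1.2*s + 3.25). Poles: 0.1, 0.6 + 1.7j, 0.6 - 1.7j. RHP poles (Re>0): 3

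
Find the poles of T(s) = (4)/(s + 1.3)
Set denominator = 0: s + 1.3 = 0 → Poles: -1.3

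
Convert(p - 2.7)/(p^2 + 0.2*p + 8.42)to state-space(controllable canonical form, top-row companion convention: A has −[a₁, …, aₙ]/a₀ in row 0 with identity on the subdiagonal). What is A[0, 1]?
Reachable canonical form for den = p^2 + 0.2*p + 8.42: top row of A = -[a₁,a₂,...,aₙ]/a₀, ones on the subdiagonal, zeros elsewhere.
A = [[-0.2, -8.42], [1, 0]].
A[0,1] = -8.42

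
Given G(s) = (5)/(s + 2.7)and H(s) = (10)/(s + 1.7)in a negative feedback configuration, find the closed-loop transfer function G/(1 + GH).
Closed-loop T = G/(1+GH).
Numerator: G_num * H_den = 5*s + 8.5.
Denominator: G_den * H_den + G_num * H_num = (s^2 + 4.4*s + 4.59) + (50) = s^2 + 4.4*s + 54.59.
T(s) = (5*s + 8.5)/(s^2 + 4.4*s + 54.59)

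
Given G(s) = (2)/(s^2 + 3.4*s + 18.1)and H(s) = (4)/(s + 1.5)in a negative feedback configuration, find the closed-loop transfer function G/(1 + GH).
Closed-loop T = G/(1+GH).
Numerator: G_num * H_den = 2*s + 3.
Denominator: G_den * H_den + G_num * H_num = (s^3 + 4.9*s^2 + 23.2*s + 27.15) + (8) = s^3 + 4.9*s^2 + 23.2*s + 35.15.
T(s) = (2*s + 3)/(s^3 + 4.9*s^2 + 23.2*s + 35.15)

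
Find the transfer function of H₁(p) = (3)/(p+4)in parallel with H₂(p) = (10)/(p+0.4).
Parallel: H = H₁ + H₂ = (n₁·d₂ + n₂·d₁)/(d₁·d₂).
n₁·d₂ = 3*p + 1.2. n₂·d₁ = 10*p + 40. Sum = 13*p + 41.2. d₁·d₂ = p^2 + 4.4*p + 1.6.
H(p) = (13*p + 41.2)/(p^2 + 4.4*p + 1.6)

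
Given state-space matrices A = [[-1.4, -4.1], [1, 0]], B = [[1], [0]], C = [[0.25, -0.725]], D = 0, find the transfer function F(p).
F(p) = C(pI - A)⁻¹B + D.
Characteristic polynomial det(pI - A) = p^2 + 1.4*p + 4.1.
Numerator from C·adj(pI-A)·B + D·det(pI-A) = 0.25*p - 0.725.
F(p) = (0.25*p - 0.725)/(p^2 + 1.4*p + 4.1)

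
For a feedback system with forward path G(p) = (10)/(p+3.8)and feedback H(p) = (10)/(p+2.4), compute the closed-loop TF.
Closed-loop T = G/(1+GH).
Numerator: G_num * H_den = 10*p + 24.
Denominator: G_den * H_den + G_num * H_num = (p^2 + 6.2*p + 9.12) + (100) = p^2 + 6.2*p + 109.12.
T(p) = (10*p + 24)/(p^2 + 6.2*p + 109.12)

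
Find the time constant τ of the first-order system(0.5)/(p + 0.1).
First-order system: τ = -1/pole. Pole = -0.1. τ = -1/(-0.1) = 10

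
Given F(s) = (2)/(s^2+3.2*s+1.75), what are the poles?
Set denominator = 0: s^2 + 3.2*s + 1.75 = (s + 2.5)(s + 0.7) = 0 → Poles: -0.7, -2.5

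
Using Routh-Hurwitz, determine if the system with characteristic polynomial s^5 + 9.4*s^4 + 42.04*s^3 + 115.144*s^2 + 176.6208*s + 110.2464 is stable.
Routh array:
s^5: [1, 42.04, 176.6208]; s^4: [9.4, 115.144, 110.2464]; s^3: [29.7906, 164.892]; s^2: [63.1146, 110.2464]; s^1: [112.855]; s^0: [110.2464]
First column: [1, 9.4, 29.7906, 63.1146, 112.855, 110.2464]. Sign changes = 0.
Yes, stable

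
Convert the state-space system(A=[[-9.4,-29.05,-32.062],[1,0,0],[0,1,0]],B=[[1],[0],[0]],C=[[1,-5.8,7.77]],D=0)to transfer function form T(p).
T(p) = C(pI - A)⁻¹B + D.
Characteristic polynomial det(pI - A) = p^3 + 9.4*p^2 + 29.05*p + 32.062.
Numerator from C·adj(pI-A)·B + D·det(pI-A) = p^2 - 5.8*p + 7.77.
T(p) = (p^2 - 5.8*p + 7.77)/(p^3 + 9.4*p^2 + 29.05*p + 32.062)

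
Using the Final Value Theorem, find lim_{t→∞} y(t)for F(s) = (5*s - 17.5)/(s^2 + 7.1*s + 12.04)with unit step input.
FVT: lim_{t→∞} y(t) = lim_{s→0} s*Y(s) where Y(s) = F(s)/s.
= lim_{s→0} F(s) = F(0) = num(0)/den(0) = -17.5/12.04 = -1.453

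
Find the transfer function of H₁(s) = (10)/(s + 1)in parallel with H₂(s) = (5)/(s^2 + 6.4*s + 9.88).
Parallel: H = H₁ + H₂ = (n₁·d₂ + n₂·d₁)/(d₁·d₂).
n₁·d₂ = 10*s^2 + 64*s + 98.8. n₂·d₁ = 5*s + 5. Sum = 10*s^2 + 69*s + 103.8. d₁·d₂ = s^3 + 7.4*s^2 + 16.28*s + 9.88.
H(s) = (10*s^2 + 69*s + 103.8)/(s^3 + 7.4*s^2 + 16.28*s + 9.88)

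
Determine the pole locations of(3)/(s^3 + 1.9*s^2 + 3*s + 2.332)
Set denominator = 0: s^3 + 1.9*s^2 + 3*s + 2.332 = (s + 1.1)(s^2 + 0.8*s + 2.12) = 0 → Poles: -0.4 + 1.4j, -0.4 - 1.4j, -1.1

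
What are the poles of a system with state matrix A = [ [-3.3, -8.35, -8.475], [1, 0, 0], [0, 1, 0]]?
Eigenvalues solve det(λI - A) = 0.
Characteristic polynomial: λ^3 + 3.3*λ^2 + 8.35*λ + 8.475 = 0.
Factor: (λ + 1.5)(λ^2 + 1.8*λ + 5.65) = 0.
Roots: -0.9 + 2.2j, -0.9 - 2.2j, -1.5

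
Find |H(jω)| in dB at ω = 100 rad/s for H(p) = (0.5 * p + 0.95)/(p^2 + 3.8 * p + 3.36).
Substitute p = j*100: H(j100) = 9.49586e-05 - 0.00499807j.
|H(j100)| = sqrt(Re² + Im²) = 0.004999.
20*log₁₀(0.004999) = -46.02 dB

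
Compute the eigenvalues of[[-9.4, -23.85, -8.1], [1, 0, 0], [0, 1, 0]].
Eigenvalues solve det(λI - A) = 0.
Characteristic polynomial: λ^3 + 9.4*λ^2 + 23.85*λ + 8.1 = 0.
Factor: (λ + 0.4)(λ + 4.5)(λ + 4.5) = 0.
Roots: -0.4, -4.5, -4.5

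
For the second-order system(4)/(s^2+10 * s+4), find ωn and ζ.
Standard form: ωn²/(s²+2ζωn·s+ωn²).
const=4=ωn² → ωn=2, s coeff=10=2ζωn → ζ=2.5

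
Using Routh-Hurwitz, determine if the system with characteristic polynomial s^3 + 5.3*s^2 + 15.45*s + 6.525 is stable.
Routh array:
s^3: [1, 15.45]; s^2: [5.3, 6.525]; s^1: [14.2189]; s^0: [6.525]
First column: [1, 5.3, 14.2189, 6.525]. Sign changes = 0.
Yes, stable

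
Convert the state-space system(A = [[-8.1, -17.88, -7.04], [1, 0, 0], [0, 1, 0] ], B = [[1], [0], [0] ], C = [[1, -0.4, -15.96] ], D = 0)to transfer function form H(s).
H(s) = C(sI - A)⁻¹B + D.
Characteristic polynomial det(sI - A) = s^3 + 8.1*s^2 + 17.88*s + 7.04.
Numerator from C·adj(sI-A)·B + D·det(sI-A) = s^2 - 0.4*s - 15.96.
H(s) = (s^2 - 0.4*s - 15.96)/(s^3 + 8.1*s^2 + 17.88*s + 7.04)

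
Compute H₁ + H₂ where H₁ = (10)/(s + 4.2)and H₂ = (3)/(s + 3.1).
Parallel: H = H₁ + H₂ = (n₁·d₂ + n₂·d₁)/(d₁·d₂).
n₁·d₂ = 10*s + 31. n₂·d₁ = 3*s + 12.6. Sum = 13*s + 43.6. d₁·d₂ = s^2 + 7.3*s + 13.02.
H(s) = (13*s + 43.6)/(s^2 + 7.3*s + 13.02)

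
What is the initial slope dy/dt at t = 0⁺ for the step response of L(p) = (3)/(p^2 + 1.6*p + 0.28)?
IVT: y'(0⁺) = lim_{p→∞} p²·Y(p) = lim_{p→∞} p·L(p).
deg(num) = 0, deg(den) = 2, relative degree = 2 ≥ 2, so p·L(p) → 0. Initial slope = 0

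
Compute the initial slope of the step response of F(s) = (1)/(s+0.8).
IVT: y'(0⁺) = lim_{s→∞} s²·Y(s) = lim_{s→∞} s·F(s).
deg(num) = 0, deg(den) = 1, relative degree = 1, so s·F(s) → (leading num)/(leading den) = 1/1 = 1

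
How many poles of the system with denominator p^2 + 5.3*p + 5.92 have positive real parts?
p^2 + 5.3*p + 5.92 = (p + 3.7)(p + 1.6). Poles: -1.6, -3.7. RHP poles (Re>0): 0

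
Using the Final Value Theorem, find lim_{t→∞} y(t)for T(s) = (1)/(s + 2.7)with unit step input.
FVT: lim_{t→∞} y(t) = lim_{s→0} s*Y(s) where Y(s) = T(s)/s.
= lim_{s→0} T(s) = T(0) = num(0)/den(0) = 1/2.7 = 0.3704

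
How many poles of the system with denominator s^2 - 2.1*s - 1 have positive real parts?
s^2 - 2.1*s - 1 = (s - 2.5)(s + 0.4). Poles: -0.4, 2.5. RHP poles (Re>0): 1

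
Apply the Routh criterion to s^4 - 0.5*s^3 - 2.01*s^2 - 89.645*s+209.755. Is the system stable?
Routh array:
s^4: [1, -2.01, 209.755]; s^3: [-0.5, -89.645]; s^2: [-181.3, 209.755]; s^1: [-90.2235]; s^0: [209.755]
First column: [1, -0.5, -181.3, -90.2235, 209.755]. Sign changes = 2.
No, unstable (2 RHP root(s))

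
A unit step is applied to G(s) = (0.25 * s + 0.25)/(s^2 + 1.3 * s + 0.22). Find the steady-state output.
FVT: lim_{t→∞} y(t) = lim_{s→0} s*Y(s) where Y(s) = G(s)/s.
= lim_{s→0} G(s) = G(0) = num(0)/den(0) = 0.25/0.22 = 1.136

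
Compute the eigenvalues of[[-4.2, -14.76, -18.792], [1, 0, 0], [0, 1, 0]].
Eigenvalues solve det(λI - A) = 0.
Characteristic polynomial: λ^3 + 4.2*λ^2 + 14.76*λ + 18.792 = 0.
Factor: (λ + 1.8)(λ^2 + 2.4*λ + 10.44) = 0.
Roots: -1.2 + 3j, -1.2 - 3j, -1.8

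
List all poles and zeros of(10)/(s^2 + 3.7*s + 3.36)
Set denominator = 0: s^2 + 3.7*s + 3.36 = (s + 2.1)(s + 1.6) = 0 → Poles: -1.6, -2.1
Numerator is a nonzero constant (10) → Zeros: none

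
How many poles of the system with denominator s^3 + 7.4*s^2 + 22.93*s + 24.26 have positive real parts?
s^3 + 7.4*s^2 + 22.93*s + 24.26 = (s + 2)(s^2 + 5.4*s + 12.13). Poles: -2, -2.7 + 2.2j, -2.7 - 2.2j. RHP poles (Re>0): 0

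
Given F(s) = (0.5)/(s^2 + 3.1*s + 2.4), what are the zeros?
Numerator is a nonzero constant (0.5) → Zeros: none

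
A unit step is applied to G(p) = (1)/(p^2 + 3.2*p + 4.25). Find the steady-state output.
FVT: lim_{t→∞} y(t) = lim_{p→0} p*Y(p) where Y(p) = G(p)/p.
= lim_{p→0} G(p) = G(0) = num(0)/den(0) = 1/4.25 = 0.2353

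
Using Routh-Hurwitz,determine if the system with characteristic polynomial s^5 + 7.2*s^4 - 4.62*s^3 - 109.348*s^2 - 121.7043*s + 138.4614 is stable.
Routh array:
s^5: [1, -4.62, -121.7043]; s^4: [7.2, -109.348, 138.4614]; s^3: [10.5672, -140.93505]; s^2: [-13.3216, 138.4614]; s^1: [-31.1019]; s^0: [138.4614]
First column: [1, 7.2, 10.5672, -13.3216, -31.1019, 138.4614]. Sign changes = 2.
No, unstable (2 RHP root(s))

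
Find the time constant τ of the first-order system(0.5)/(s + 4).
First-order system: τ = -1/pole. Pole = -4. τ = -1/(-4) = 0.25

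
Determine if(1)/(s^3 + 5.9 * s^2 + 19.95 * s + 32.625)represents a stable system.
Denominator: s^3 + 5.9*s^2 + 19.95*s + 32.625 = (s + 2.9)(s^2 + 3*s + 11.25). Poles: -1.5 + 3j, -1.5 - 3j, -2.9. All Re(p)<0: Yes (stable)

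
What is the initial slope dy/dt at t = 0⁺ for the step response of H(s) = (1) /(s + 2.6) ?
IVT: y'(0⁺) = lim_{s→∞} s²·Y(s) = lim_{s→∞} s·H(s).
deg(num) = 0, deg(den) = 1, relative degree = 1, so s·H(s) → (leading num)/(leading den) = 1/1 = 1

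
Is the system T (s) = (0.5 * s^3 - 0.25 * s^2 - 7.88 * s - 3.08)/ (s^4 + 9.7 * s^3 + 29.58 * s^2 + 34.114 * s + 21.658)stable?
Denominator: s^4 + 9.7*s^3 + 29.58*s^2 + 34.114*s + 21.658 = (s + 4.9)(s + 3.4)(s^2 + 1.4*s + 1.3). Poles: -0.7 + 0.9j, -0.7 - 0.9j, -3.4, -4.9. All Re(p)<0: Yes (stable)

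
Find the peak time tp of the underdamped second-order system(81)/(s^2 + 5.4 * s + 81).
Standard form: ωn²/(s²+2ζωn·s+ωn²) → ωn = 9, ζ = 0.3.
ωd = ωn·√(1-ζ²) = 9·√(1-0.3²) = 8.585.
tp = π/ωd = π/8.585 = 0.3659 s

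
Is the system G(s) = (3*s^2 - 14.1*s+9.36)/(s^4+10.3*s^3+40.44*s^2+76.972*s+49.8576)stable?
Denominator: s^4 + 10.3*s^3 + 40.44*s^2 + 76.972*s + 49.8576 = (s + 1.2)(s + 4.7)(s^2 + 4.4*s + 8.84). Poles: -1.2, -2.2 + 2j, -2.2 - 2j, -4.7. All Re(p)<0: Yes (stable)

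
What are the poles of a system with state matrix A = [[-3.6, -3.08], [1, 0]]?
Eigenvalues solve det(λI - A) = 0.
Characteristic polynomial: λ^2 + 3.6*λ + 3.08 = 0.
Factor: (λ + 2.2)(λ + 1.4) = 0.
Roots: -1.4, -2.2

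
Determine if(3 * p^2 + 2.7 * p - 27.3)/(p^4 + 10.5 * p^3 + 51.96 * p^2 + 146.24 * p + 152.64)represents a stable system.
Denominator: p^4 + 10.5*p^3 + 51.96*p^2 + 146.24*p + 152.64 = (p + 4.5)(p + 2)(p^2 + 4*p + 16.96). Poles: -2, -2 + 3.6j, -2 - 3.6j, -4.5. All Re(p)<0: Yes (stable)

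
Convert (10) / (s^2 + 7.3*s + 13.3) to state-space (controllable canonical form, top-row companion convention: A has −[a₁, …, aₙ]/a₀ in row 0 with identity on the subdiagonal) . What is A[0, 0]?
Reachable canonical form for den = s^2 + 7.3*s + 13.3: top row of A = -[a₁,a₂,...,aₙ]/a₀, ones on the subdiagonal, zeros elsewhere.
A = [[-7.3, -13.3], [1, 0]].
A[0,0] = -7.3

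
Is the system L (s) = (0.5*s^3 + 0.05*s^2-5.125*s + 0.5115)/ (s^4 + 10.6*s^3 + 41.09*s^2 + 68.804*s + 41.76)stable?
Denominator: s^4 + 10.6*s^3 + 41.09*s^2 + 68.804*s + 41.76 = (s + 1.6)(s + 2.5)(s + 3.6)(s + 2.9). Poles: -1.6, -2.5, -2.9, -3.6. All Re(p)<0: Yes (stable)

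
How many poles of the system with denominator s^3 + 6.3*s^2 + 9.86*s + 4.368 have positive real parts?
s^3 + 6.3*s^2 + 9.86*s + 4.368 = (s + 1.3)(s + 4.2)(s + 0.8). Poles: -0.8, -1.3, -4.2. RHP poles (Re>0): 0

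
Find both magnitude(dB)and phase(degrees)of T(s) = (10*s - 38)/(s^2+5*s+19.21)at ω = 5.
Substitute s = j*5: T(j5) = 2.23229 + 1.003j.
|T| = 20*log₁₀(sqrt(Re²+Im²)) = 7.77 dB.
∠T = atan2(Im, Re) = 24.20°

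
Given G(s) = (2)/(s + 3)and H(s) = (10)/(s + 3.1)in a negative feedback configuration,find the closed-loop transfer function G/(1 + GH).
Closed-loop T = G/(1+GH).
Numerator: G_num * H_den = 2*s + 6.2.
Denominator: G_den * H_den + G_num * H_num = (s^2 + 6.1*s + 9.3) + (20) = s^2 + 6.1*s + 29.3.
T(s) = (2*s + 6.2)/(s^2 + 6.1*s + 29.3)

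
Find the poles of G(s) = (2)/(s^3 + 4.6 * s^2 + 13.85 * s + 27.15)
Set denominator = 0: s^3 + 4.6*s^2 + 13.85*s + 27.15 = (s + 3)(s^2 + 1.6*s + 9.05) = 0 → Poles: -0.8 + 2.9j, -0.8 - 2.9j, -3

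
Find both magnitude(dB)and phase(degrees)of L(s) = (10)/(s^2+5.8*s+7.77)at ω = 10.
Substitute s = j*10: L(j10) = -0.0776976 - 0.0488611j.
|L| = 20*log₁₀(sqrt(Re²+Im²)) = -20.74 dB.
∠L = atan2(Im, Re) = -147.84°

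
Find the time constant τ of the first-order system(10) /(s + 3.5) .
First-order system: τ = -1/pole. Pole = -3.5. τ = -1/(-3.5) = 0.2857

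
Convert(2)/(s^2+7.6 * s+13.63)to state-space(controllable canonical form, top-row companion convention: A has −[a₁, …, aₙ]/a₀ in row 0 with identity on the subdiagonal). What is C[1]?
Reachable canonical form: C = numerator coefficients (right-aligned, zero-padded to length n).
num = 2, C = [[0, 2]].
C[1] = 2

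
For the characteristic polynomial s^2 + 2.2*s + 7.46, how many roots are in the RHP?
Poles: -1.1 + 2.5j, -1.1 - 2.5j. RHP poles (Re>0): 0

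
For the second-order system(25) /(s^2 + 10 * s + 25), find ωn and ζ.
Standard form: ωn²/(s²+2ζωn·s+ωn²).
const=25=ωn² → ωn=5, s coeff=10=2ζωn → ζ=1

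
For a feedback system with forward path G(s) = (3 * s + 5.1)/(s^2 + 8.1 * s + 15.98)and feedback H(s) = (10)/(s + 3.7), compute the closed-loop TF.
Closed-loop T = G/(1+GH).
Numerator: G_num * H_den = 3*s^2 + 16.2*s + 18.87.
Denominator: G_den * H_den + G_num * H_num = (s^3 + 11.8*s^2 + 45.95*s + 59.126) + (30*s + 51) = s^3 + 11.8*s^2 + 75.95*s + 110.126.
T(s) = (3*s^2 + 16.2*s + 18.87)/(s^3 + 11.8*s^2 + 75.95*s + 110.126)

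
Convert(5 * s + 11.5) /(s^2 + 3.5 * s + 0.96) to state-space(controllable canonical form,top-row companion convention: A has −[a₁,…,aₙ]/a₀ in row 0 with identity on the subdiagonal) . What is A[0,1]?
Reachable canonical form for den = s^2 + 3.5*s + 0.96: top row of A = -[a₁,a₂,...,aₙ]/a₀, ones on the subdiagonal, zeros elsewhere.
A = [[-3.5, -0.96], [1, 0]].
A[0,1] = -0.96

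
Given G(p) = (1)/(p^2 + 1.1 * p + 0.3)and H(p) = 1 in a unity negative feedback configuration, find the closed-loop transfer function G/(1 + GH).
Closed-loop T = G/(1+GH).
Numerator: G_num * H_den = 1.
Denominator: G_den * H_den + G_num * H_num = (p^2 + 1.1*p + 0.3) + (1) = p^2 + 1.1*p + 1.3.
T(p) = (1)/(p^2 + 1.1*p + 1.3)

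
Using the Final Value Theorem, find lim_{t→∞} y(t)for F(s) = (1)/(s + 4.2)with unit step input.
FVT: lim_{t→∞} y(t) = lim_{s→0} s*Y(s) where Y(s) = F(s)/s.
= lim_{s→0} F(s) = F(0) = num(0)/den(0) = 1/4.2 = 0.2381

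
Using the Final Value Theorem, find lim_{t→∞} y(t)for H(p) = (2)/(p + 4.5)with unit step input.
FVT: lim_{t→∞} y(t) = lim_{p→0} p*Y(p) where Y(p) = H(p)/p.
= lim_{p→0} H(p) = H(0) = num(0)/den(0) = 2/4.5 = 0.4444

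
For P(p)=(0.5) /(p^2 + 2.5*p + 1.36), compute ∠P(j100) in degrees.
Substitute p = j*100: P(j100) = -4.99756e-05 - 1.24956e-06j.
∠P(j100) = atan2(Im, Re) = atan2(-1.24956e-06, -4.99756e-05) = -178.57°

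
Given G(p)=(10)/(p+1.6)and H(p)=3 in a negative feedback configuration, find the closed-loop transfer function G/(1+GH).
Closed-loop T = G/(1+GH).
Numerator: G_num * H_den = 10.
Denominator: G_den * H_den + G_num * H_num = (p + 1.6) + (30) = p + 31.6.
T(p) = (10)/(p + 31.6)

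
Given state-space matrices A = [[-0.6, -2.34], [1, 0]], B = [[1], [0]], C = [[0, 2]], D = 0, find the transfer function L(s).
L(s) = C(sI - A)⁻¹B + D.
Characteristic polynomial det(sI - A) = s^2 + 0.6*s + 2.34.
Numerator from C·adj(sI-A)·B + D·det(sI-A) = 2.
L(s) = (2)/(s^2 + 0.6*s + 2.34)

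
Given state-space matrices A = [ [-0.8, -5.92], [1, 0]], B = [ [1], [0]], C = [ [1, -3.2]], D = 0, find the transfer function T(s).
T(s) = C(sI - A)⁻¹B + D.
Characteristic polynomial det(sI - A) = s^2 + 0.8*s + 5.92.
Numerator from C·adj(sI-A)·B + D·det(sI-A) = s - 3.2.
T(s) = (s - 3.2)/(s^2 + 0.8*s + 5.92)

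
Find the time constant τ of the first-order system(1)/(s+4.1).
First-order system: τ = -1/pole. Pole = -4.1. τ = -1/(-4.1) = 0.2439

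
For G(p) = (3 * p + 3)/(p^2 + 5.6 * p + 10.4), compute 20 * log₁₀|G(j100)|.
Substitute p = j*100: G(j100) = 0.00137885 - 0.0299539j.
|G(j100)| = sqrt(Re² + Im²) = 0.02999.
20*log₁₀(0.02999) = -30.46 dB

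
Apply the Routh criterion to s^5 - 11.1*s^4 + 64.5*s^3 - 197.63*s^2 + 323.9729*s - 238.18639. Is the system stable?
Routh array:
s^5: [1, 64.5, 323.9729]; s^4: [-11.1, -197.63, -238.18639]; s^3: [46.6955, 302.515]; s^2: [-125.719, -238.18639]; s^1: [214.046]; s^0: [-238.18639]
First column: [1, -11.1, 46.6955, -125.719, 214.046, -238.18639]. Sign changes = 5.
No, unstable (5 RHP root(s))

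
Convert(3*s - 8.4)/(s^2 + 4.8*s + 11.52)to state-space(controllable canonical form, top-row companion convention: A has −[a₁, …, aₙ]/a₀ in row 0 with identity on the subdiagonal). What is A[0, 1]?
Reachable canonical form for den = s^2 + 4.8*s + 11.52: top row of A = -[a₁,a₂,...,aₙ]/a₀, ones on the subdiagonal, zeros elsewhere.
A = [[-4.8, -11.52], [1, 0]].
A[0,1] = -11.52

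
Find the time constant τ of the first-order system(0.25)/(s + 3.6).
First-order system: τ = -1/pole. Pole = -3.6. τ = -1/(-3.6) = 0.2778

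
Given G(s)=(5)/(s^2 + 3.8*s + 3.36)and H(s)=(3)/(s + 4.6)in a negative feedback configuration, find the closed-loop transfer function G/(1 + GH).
Closed-loop T = G/(1+GH).
Numerator: G_num * H_den = 5*s + 23.
Denominator: G_den * H_den + G_num * H_num = (s^3 + 8.4*s^2 + 20.84*s + 15.456) + (15) = s^3 + 8.4*s^2 + 20.84*s + 30.456.
T(s) = (5*s + 23)/(s^3 + 8.4*s^2 + 20.84*s + 30.456)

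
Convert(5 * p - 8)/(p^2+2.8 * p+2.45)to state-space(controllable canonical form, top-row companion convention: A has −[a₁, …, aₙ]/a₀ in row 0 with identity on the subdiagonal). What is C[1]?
Reachable canonical form: C = numerator coefficients (right-aligned, zero-padded to length n).
num = 5*p - 8, C = [[5, -8]].
C[1] = -8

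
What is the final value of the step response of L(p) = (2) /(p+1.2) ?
FVT: lim_{t→∞} y(t) = lim_{p→0} p*Y(p) where Y(p) = L(p)/p.
= lim_{p→0} L(p) = L(0) = num(0)/den(0) = 2/1.2 = 1.667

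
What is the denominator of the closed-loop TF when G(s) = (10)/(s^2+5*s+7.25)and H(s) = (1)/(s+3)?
Characteristic poly = G_den * H_den + G_num * H_num = (s^3 + 8*s^2 + 22.25*s + 21.75) + (10) = s^3 + 8*s^2 + 22.25*s + 31.75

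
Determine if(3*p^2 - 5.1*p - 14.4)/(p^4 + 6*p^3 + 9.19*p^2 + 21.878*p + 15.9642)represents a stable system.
Denominator: p^4 + 6*p^3 + 9.19*p^2 + 21.878*p + 15.9642 = (p + 0.9)(p + 4.9)(p^2 + 0.2*p + 3.62). Poles: -0.1 + 1.9j, -0.1 - 1.9j, -0.9, -4.9. All Re(p)<0: Yes (stable)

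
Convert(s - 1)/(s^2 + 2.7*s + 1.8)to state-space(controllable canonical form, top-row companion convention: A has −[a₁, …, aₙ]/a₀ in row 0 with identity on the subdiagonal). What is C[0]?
Reachable canonical form: C = numerator coefficients (right-aligned, zero-padded to length n).
num = s - 1, C = [[1, -1]].
C[0] = 1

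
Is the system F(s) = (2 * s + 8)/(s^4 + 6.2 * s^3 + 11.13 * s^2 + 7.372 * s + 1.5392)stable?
Denominator: s^4 + 6.2*s^3 + 11.13*s^2 + 7.372*s + 1.5392 = (s + 3.7)(s + 0.8)(s + 0.4)(s + 1.3). Poles: -0.4, -0.8, -1.3, -3.7. All Re(p)<0: Yes (stable)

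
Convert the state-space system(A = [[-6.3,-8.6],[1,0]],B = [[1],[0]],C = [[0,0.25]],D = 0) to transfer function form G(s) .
G(s) = C(sI - A)⁻¹B + D.
Characteristic polynomial det(sI - A) = s^2 + 6.3*s + 8.6.
Numerator from C·adj(sI-A)·B + D·det(sI-A) = 0.25.
G(s) = (0.25)/(s^2 + 6.3*s + 8.6)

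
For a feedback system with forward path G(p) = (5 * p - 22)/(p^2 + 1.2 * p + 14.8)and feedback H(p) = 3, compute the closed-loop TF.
Closed-loop T = G/(1+GH).
Numerator: G_num * H_den = 5*p - 22.
Denominator: G_den * H_den + G_num * H_num = (p^2 + 1.2*p + 14.8) + (15*p - 66) = p^2 + 16.2*p - 51.2.
T(p) = (5*p - 22)/(p^2 + 16.2*p - 51.2)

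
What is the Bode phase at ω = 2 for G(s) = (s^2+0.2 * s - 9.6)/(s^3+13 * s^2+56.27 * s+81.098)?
Substitute s = j*2: G(j2) = -0.0300558 + 0.121728j.
∠G(j2) = atan2(Im, Re) = atan2(0.121728, -0.0300558) = 103.87°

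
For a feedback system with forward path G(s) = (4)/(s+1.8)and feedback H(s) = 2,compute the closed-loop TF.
Closed-loop T = G/(1+GH).
Numerator: G_num * H_den = 4.
Denominator: G_den * H_den + G_num * H_num = (s + 1.8) + (8) = s + 9.8.
T(s) = (4)/(s + 9.8)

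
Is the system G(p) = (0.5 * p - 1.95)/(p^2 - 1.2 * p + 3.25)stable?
Denominator: p^2 - 1.2*p + 3.25. Poles: 0.6 + 1.7j, 0.6 - 1.7j. All Re(p)<0: No (unstable)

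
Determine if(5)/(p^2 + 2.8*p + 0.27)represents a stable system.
Denominator: p^2 + 2.8*p + 0.27 = (p + 0.1)(p + 2.7). Poles: -0.1, -2.7. All Re(p)<0: Yes (stable)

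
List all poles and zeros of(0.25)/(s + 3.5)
Set denominator = 0: s + 3.5 = 0 → Poles: -3.5
Numerator is a nonzero constant (0.25) → Zeros: none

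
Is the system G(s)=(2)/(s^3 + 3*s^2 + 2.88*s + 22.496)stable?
Denominator: s^3 + 3*s^2 + 2.88*s + 22.496 = (s + 3.8)(s^2 - 0.8*s + 5.92). Poles: -3.8, 0.4 + 2.4j, 0.4 - 2.4j. All Re(p)<0: No (unstable)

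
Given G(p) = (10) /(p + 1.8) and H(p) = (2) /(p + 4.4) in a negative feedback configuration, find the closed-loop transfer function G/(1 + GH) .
Closed-loop T = G/(1+GH).
Numerator: G_num * H_den = 10*p + 44.
Denominator: G_den * H_den + G_num * H_num = (p^2 + 6.2*p + 7.92) + (20) = p^2 + 6.2*p + 27.92.
T(p) = (10*p + 44)/(p^2 + 6.2*p + 27.92)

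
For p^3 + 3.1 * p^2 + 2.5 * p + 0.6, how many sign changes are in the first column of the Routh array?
Routh array:
p^3: [1, 2.5]; p^2: [3.1, 0.6]; p^1: [2.30645]; p^0: [0.6]
First column: [1, 3.1, 2.30645, 0.6]. Sign changes = 0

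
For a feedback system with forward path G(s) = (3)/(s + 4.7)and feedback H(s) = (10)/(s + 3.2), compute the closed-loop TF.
Closed-loop T = G/(1+GH).
Numerator: G_num * H_den = 3*s + 9.6.
Denominator: G_den * H_den + G_num * H_num = (s^2 + 7.9*s + 15.04) + (30) = s^2 + 7.9*s + 45.04.
T(s) = (3*s + 9.6)/(s^2 + 7.9*s + 45.04)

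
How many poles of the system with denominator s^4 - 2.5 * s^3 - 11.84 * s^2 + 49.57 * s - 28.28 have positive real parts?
s^4 - 2.5*s^3 - 11.84*s^2 + 49.57*s - 28.28 = (s + 4)(s - 0.7)(s^2 - 5.8*s + 10.1). Poles: -4, 0.7, 2.9 + 1.3j, 2.9 - 1.3j. RHP poles (Re>0): 3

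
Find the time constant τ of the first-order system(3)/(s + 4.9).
First-order system: τ = -1/pole. Pole = -4.9. τ = -1/(-4.9) = 0.2041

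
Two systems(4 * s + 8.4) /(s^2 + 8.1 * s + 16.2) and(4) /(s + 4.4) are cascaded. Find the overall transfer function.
Series: H = H₁ · H₂ = (n₁·n₂)/(d₁·d₂).
Num: n₁·n₂ = 16*s + 33.6. Den: d₁·d₂ = s^3 + 12.5*s^2 + 51.84*s + 71.28.
H(s) = (16*s + 33.6)/(s^3 + 12.5*s^2 + 51.84*s + 71.28)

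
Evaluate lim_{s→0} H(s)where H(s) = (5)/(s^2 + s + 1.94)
DC gain = H(0) = num(0)/den(0) = 5/1.94 = 2.577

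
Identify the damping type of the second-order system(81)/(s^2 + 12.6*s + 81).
Standard form: ωn²/(s²+2ζωn·s+ωn²) gives ωn=9, ζ=0.7.
Underdamped (ζ = 0.7 < 1)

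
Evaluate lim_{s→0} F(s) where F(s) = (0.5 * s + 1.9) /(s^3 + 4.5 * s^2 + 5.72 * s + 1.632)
DC gain = F(0) = num(0)/den(0) = 1.9/1.632 = 1.164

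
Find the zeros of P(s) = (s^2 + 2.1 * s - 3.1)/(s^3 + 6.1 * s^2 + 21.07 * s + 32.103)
Set numerator = 0: s^2 + 2.1*s - 3.1 = (s - 1)(s + 3.1) = 0 → Zeros: -3.1, 1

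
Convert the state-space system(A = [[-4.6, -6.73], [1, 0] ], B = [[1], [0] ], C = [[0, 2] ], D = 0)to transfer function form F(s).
F(s) = C(sI - A)⁻¹B + D.
Characteristic polynomial det(sI - A) = s^2 + 4.6*s + 6.73.
Numerator from C·adj(sI-A)·B + D·det(sI-A) = 2.
F(s) = (2)/(s^2 + 4.6*s + 6.73)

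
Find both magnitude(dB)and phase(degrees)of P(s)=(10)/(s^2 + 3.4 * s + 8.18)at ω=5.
Substitute s = j*5: P(j5) = -0.294101 - 0.297248j.
|P| = 20*log₁₀(sqrt(Re²+Im²)) = -7.57 dB.
∠P = atan2(Im, Re) = -134.70°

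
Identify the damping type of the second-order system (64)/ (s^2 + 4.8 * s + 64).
Standard form: ωn²/(s²+2ζωn·s+ωn²) gives ωn=8, ζ=0.3.
Underdamped (ζ = 0.3 < 1)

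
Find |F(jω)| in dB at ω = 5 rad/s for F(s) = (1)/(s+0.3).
Substitute s = j*5: F(j5) = 0.011957 - 0.199283j.
|F(j5)| = sqrt(Re² + Im²) = 0.1996.
20*log₁₀(0.1996) = -14.00 dB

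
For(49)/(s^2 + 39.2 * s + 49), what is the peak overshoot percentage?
Standard form: ωn²/(s²+2ζωn·s+ωn²) → ωn = 7, ζ = 2.8.
ζ ≥ 1, so the response is non-oscillatory: peak overshoot = 0%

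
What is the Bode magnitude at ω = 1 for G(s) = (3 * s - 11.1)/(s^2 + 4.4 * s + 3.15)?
Substitute s = j*1: G(j1) = -0.444699 + 2.30543j.
|G(j1)| = sqrt(Re² + Im²) = 2.348.
20*log₁₀(2.348) = 7.41 dB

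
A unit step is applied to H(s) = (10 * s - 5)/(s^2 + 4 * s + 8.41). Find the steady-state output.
FVT: lim_{t→∞} y(t) = lim_{s→0} s*Y(s) where Y(s) = H(s)/s.
= lim_{s→0} H(s) = H(0) = num(0)/den(0) = -5/8.41 = -0.5945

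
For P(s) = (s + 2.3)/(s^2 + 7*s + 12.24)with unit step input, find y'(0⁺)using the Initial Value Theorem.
IVT: y'(0⁺) = lim_{s→∞} s²·Y(s) = lim_{s→∞} s·P(s).
deg(num) = 1, deg(den) = 2, relative degree = 1, so s·P(s) → (leading num)/(leading den) = 1/1 = 1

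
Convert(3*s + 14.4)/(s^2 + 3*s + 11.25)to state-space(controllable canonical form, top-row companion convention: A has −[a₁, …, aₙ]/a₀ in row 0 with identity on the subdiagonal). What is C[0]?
Reachable canonical form: C = numerator coefficients (right-aligned, zero-padded to length n).
num = 3*s + 14.4, C = [[3, 14.4]].
C[0] = 3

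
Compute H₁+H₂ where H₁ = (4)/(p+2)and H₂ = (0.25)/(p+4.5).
Parallel: H = H₁ + H₂ = (n₁·d₂ + n₂·d₁)/(d₁·d₂).
n₁·d₂ = 4*p + 18. n₂·d₁ = 0.25*p + 0.5. Sum = 4.25*p + 18.5. d₁·d₂ = p^2 + 6.5*p + 9.
H(p) = (4.25*p + 18.5)/(p^2 + 6.5*p + 9)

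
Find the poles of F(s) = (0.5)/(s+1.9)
Set denominator = 0: s + 1.9 = 0 → Poles: -1.9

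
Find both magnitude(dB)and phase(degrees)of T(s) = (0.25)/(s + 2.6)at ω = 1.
Substitute s = j*1: T(j1) = 0.0837629 - 0.0322165j.
|T| = 20*log₁₀(sqrt(Re²+Im²)) = -20.94 dB.
∠T = atan2(Im, Re) = -21.04°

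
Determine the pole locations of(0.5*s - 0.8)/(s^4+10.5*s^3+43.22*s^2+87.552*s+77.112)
Set denominator = 0: s^4 + 10.5*s^3 + 43.22*s^2 + 87.552*s + 77.112 = (s + 3.4)(s + 3.5)(s^2 + 3.6*s + 6.48) = 0 → Poles: -1.8 + 1.8j, -1.8 - 1.8j, -3.4, -3.5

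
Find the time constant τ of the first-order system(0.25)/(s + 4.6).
First-order system: τ = -1/pole. Pole = -4.6. τ = -1/(-4.6) = 0.2174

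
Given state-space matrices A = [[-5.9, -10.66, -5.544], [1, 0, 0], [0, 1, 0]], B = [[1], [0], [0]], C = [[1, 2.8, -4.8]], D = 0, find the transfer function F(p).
F(p) = C(pI - A)⁻¹B + D.
Characteristic polynomial det(pI - A) = p^3 + 5.9*p^2 + 10.66*p + 5.544.
Numerator from C·adj(pI-A)·B + D·det(pI-A) = p^2 + 2.8*p - 4.8.
F(p) = (p^2 + 2.8*p - 4.8)/(p^3 + 5.9*p^2 + 10.66*p + 5.544)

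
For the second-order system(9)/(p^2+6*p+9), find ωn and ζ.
Standard form: ωn²/(p²+2ζωn·p+ωn²).
const=9=ωn² → ωn=3, p coeff=6=2ζωn → ζ=1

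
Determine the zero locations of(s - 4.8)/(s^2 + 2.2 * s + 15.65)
Set numerator = 0: s - 4.8 = 0 → Zeros: 4.8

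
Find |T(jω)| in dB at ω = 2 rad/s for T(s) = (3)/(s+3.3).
Substitute s = j*2: T(j2) = 0.664876 - 0.402955j.
|T(j2)| = sqrt(Re² + Im²) = 0.7775.
20*log₁₀(0.7775) = -2.19 dB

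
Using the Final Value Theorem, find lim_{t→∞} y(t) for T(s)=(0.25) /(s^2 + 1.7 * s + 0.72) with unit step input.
FVT: lim_{t→∞} y(t) = lim_{s→0} s*Y(s) where Y(s) = T(s)/s.
= lim_{s→0} T(s) = T(0) = num(0)/den(0) = 0.25/0.72 = 0.3472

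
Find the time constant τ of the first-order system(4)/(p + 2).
First-order system: τ = -1/pole. Pole = -2. τ = -1/(-2) = 0.5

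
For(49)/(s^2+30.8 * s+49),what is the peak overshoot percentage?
Standard form: ωn²/(s²+2ζωn·s+ωn²) → ωn = 7, ζ = 2.2.
ζ ≥ 1, so the response is non-oscillatory: peak overshoot = 0%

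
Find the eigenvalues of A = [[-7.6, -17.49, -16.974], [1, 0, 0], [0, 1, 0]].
Eigenvalues solve det(λI - A) = 0.
Characteristic polynomial: λ^3 + 7.6*λ^2 + 17.49*λ + 16.974 = 0.
Factor: (λ + 4.6)(λ^2 + 3*λ + 3.69) = 0.
Roots: -1.5 + 1.2j, -1.5 - 1.2j, -4.6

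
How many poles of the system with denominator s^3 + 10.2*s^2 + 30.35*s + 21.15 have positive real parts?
s^3 + 10.2*s^2 + 30.35*s + 21.15 = (s + 4.5)(s + 4.7)(s + 1). Poles: -1, -4.5, -4.7. RHP poles (Re>0): 0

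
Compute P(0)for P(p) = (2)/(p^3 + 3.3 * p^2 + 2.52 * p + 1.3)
DC gain = P(0) = num(0)/den(0) = 2/1.3 = 1.538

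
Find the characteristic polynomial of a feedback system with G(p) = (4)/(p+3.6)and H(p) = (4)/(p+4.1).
Characteristic poly = G_den * H_den + G_num * H_num = (p^2 + 7.7*p + 14.76) + (16) = p^2 + 7.7*p + 30.76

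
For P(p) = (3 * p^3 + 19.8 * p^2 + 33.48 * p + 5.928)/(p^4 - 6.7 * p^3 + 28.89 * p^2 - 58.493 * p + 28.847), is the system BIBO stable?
Denominator: p^4 - 6.7*p^3 + 28.89*p^2 - 58.493*p + 28.847 = (p - 2.6)(p - 0.7)(p^2 - 3.4*p + 15.85). Poles: 0.7, 1.7 + 3.6j, 1.7 - 3.6j, 2.6. All Re(p)<0: No (unstable)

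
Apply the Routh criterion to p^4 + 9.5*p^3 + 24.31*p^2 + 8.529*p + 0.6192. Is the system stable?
Routh array:
p^4: [1, 24.31, 0.6192]; p^3: [9.5, 8.529]; p^2: [23.4122, 0.6192]; p^1: [8.27775]; p^0: [0.6192]
First column: [1, 9.5, 23.4122, 8.27775, 0.6192]. Sign changes = 0.
Yes, stable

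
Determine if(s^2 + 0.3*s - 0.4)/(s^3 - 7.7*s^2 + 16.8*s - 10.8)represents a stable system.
Denominator: s^3 - 7.7*s^2 + 16.8*s - 10.8 = (s - 2)(s - 1.2)(s - 4.5). Poles: 1.2, 2, 4.5. All Re(p)<0: No (unstable)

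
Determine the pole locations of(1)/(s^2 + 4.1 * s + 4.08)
Set denominator = 0: s^2 + 4.1*s + 4.08 = (s + 2.4)(s + 1.7) = 0 → Poles: -1.7, -2.4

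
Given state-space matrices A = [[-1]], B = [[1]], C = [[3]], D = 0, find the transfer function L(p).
L(p) = C(pI - A)⁻¹B + D.
Characteristic polynomial det(pI - A) = p + 1.
Numerator from C·adj(pI-A)·B + D·det(pI-A) = 3.
L(p) = (3)/(p + 1)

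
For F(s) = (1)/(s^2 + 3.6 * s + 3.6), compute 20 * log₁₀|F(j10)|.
Substitute s = j*10: F(j10) = -0.00910382 - 0.00339977j.
|F(j10)| = sqrt(Re² + Im²) = 0.009718.
20*log₁₀(0.009718) = -40.25 dB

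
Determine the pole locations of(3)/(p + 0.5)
Set denominator = 0: p + 0.5 = 0 → Poles: -0.5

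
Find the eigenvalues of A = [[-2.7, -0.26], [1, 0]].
Eigenvalues solve det(λI - A) = 0.
Characteristic polynomial: λ^2 + 2.7*λ + 0.26 = 0.
Factor: (λ + 0.1)(λ + 2.6) = 0.
Roots: -0.1, -2.6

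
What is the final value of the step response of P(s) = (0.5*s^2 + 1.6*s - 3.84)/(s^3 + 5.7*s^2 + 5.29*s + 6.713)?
FVT: lim_{t→∞} y(t) = lim_{s→0} s*Y(s) where Y(s) = P(s)/s.
= lim_{s→0} P(s) = P(0) = num(0)/den(0) = -3.84/6.713 = -0.572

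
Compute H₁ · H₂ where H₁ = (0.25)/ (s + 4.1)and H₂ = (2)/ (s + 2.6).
Series: H = H₁ · H₂ = (n₁·n₂)/(d₁·d₂).
Num: n₁·n₂ = 0.5. Den: d₁·d₂ = s^2 + 6.7*s + 10.66.
H(s) = (0.5)/(s^2 + 6.7*s + 10.66)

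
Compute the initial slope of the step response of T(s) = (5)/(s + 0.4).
IVT: y'(0⁺) = lim_{s→∞} s²·Y(s) = lim_{s→∞} s·T(s).
deg(num) = 0, deg(den) = 1, relative degree = 1, so s·T(s) → (leading num)/(leading den) = 5/1 = 5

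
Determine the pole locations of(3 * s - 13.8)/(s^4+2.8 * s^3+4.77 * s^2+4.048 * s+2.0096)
Set denominator = 0: s^4 + 2.8*s^3 + 4.77*s^2 + 4.048*s + 2.0096 = (s^2 + 1.6*s + 1.28)(s^2 + 1.2*s + 1.57) = 0 → Poles: -0.6 + 1.1j, -0.6 - 1.1j, -0.8 + 0.8j, -0.8 - 0.8j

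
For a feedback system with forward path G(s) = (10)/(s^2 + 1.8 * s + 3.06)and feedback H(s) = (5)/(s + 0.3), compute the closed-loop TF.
Closed-loop T = G/(1+GH).
Numerator: G_num * H_den = 10*s + 3.
Denominator: G_den * H_den + G_num * H_num = (s^3 + 2.1*s^2 + 3.6*s + 0.918) + (50) = s^3 + 2.1*s^2 + 3.6*s + 50.918.
T(s) = (10*s + 3)/(s^3 + 2.1*s^2 + 3.6*s + 50.918)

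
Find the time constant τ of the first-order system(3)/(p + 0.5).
First-order system: τ = -1/pole. Pole = -0.5. τ = -1/(-0.5) = 2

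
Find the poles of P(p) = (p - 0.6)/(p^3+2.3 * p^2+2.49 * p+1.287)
Set denominator = 0: p^3 + 2.3*p^2 + 2.49*p + 1.287 = (p + 1.1)(p^2 + 1.2*p + 1.17) = 0 → Poles: -0.6 + 0.9j, -0.6 - 0.9j, -1.1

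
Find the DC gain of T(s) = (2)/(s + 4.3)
DC gain = T(0) = num(0)/den(0) = 2/4.3 = 0.4651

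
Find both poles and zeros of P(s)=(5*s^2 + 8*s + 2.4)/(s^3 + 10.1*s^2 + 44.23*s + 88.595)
Set denominator = 0: s^3 + 10.1*s^2 + 44.23*s + 88.595 = (s + 4.7)(s^2 + 5.4*s + 18.85) = 0 → Poles: -2.7 + 3.4j, -2.7 - 3.4j, -4.7
Set numerator = 0: 5*s^2 + 8*s + 2.4 = 5*(s + 0.4)(s + 1.2) = 0 → Zeros: -0.4, -1.2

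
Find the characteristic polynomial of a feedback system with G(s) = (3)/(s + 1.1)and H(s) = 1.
Characteristic poly = G_den * H_den + G_num * H_num = (s + 1.1) + (3) = s + 4.1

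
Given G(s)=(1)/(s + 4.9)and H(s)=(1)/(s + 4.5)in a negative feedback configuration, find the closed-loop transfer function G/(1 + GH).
Closed-loop T = G/(1+GH).
Numerator: G_num * H_den = s + 4.5.
Denominator: G_den * H_den + G_num * H_num = (s^2 + 9.4*s + 22.05) + (1) = s^2 + 9.4*s + 23.05.
T(s) = (s + 4.5)/(s^2 + 9.4*s + 23.05)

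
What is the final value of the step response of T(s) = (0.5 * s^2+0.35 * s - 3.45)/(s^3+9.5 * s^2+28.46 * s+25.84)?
FVT: lim_{t→∞} y(t) = lim_{s→0} s*Y(s) where Y(s) = T(s)/s.
= lim_{s→0} T(s) = T(0) = num(0)/den(0) = -3.45/25.84 = -0.1335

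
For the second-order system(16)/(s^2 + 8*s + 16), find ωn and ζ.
Standard form: ωn²/(s²+2ζωn·s+ωn²).
const=16=ωn² → ωn=4, s coeff=8=2ζωn → ζ=1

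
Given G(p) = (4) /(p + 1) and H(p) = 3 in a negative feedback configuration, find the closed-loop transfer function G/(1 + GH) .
Closed-loop T = G/(1+GH).
Numerator: G_num * H_den = 4.
Denominator: G_den * H_den + G_num * H_num = (p + 1) + (12) = p + 13.
T(p) = (4)/(p + 13)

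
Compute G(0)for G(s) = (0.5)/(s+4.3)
DC gain = G(0) = num(0)/den(0) = 0.5/4.3 = 0.1163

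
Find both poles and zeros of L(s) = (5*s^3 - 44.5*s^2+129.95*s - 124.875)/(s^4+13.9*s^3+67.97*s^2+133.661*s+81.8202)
Set denominator = 0: s^4 + 13.9*s^3 + 67.97*s^2 + 133.661*s + 81.8202 = (s + 3.3)(s + 4.9)(s + 1.1)(s + 4.6) = 0 → Poles: -1.1, -3.3, -4.6, -4.9
Set numerator = 0: 5*s^3 - 44.5*s^2 + 129.95*s - 124.875 = 5*(s - 2.7)(s - 2.5)(s - 3.7) = 0 → Zeros: 2.5, 2.7, 3.7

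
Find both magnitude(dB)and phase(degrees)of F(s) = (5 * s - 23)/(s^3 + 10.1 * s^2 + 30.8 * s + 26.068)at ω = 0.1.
Substitute s = j*0.1: F(j0.1) = -0.871208 + 0.122557j.
|F| = 20*log₁₀(sqrt(Re²+Im²)) = -1.11 dB.
∠F = atan2(Im, Re) = 171.99°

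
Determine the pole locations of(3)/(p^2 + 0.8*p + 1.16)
Set denominator = 0: p^2 + 0.8*p + 1.16 = 0 → Poles: -0.4 + 1j, -0.4 - 1j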